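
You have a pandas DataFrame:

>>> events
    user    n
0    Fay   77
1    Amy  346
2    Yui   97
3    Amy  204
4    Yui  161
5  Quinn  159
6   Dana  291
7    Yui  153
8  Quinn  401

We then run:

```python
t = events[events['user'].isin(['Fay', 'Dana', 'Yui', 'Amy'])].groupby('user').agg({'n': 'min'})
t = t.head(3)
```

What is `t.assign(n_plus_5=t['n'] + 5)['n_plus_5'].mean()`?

filter rows where user in ['Fay', 'Dana', 'Yui', 'Amy']:
   user    n
0   Fay   77
1   Amy  346
2   Yui   97
3   Amy  204
4   Yui  161
6  Dana  291
7   Yui  153
group by user, min of n:
        n
user     
Amy   204
Dana  291
Fay    77
Yui    97
take first 3 rows:
        n
user     
Amy   204
Dana  291
Fay    77
add column n_plus_5 = t['n'] + 5:
        n  n_plus_5
user               
Amy   204       209
Dana  291       296
Fay    77        82
mean of column 'n_plus_5' → 195.666666667

195.666666667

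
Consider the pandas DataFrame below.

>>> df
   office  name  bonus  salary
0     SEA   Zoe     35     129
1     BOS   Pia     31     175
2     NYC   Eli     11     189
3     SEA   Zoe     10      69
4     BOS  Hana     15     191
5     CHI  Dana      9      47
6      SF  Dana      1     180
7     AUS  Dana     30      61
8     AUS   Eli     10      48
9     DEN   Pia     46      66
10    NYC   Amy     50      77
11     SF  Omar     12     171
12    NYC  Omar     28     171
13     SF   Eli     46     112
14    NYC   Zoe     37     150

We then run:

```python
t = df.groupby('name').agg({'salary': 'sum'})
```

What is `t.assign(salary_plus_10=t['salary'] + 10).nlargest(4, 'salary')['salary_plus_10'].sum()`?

group by name, sum of salary:
      salary
name        
Amy       77
Dana     288
Eli      349
Hana     191
Omar     342
Pia      241
Zoe      348
add column salary_plus_10 = t['salary'] + 10:
      salary  salary_plus_10
name                        
Amy       77              87
Dana     288             298
Eli      349             359
Hana     191             201
Omar     342             352
Pia      241             251
Zoe      348             358
take 4 rows with largest salary:
      salary  salary_plus_10
name                        
Eli      349             359
Zoe      348             358
Omar     342             352
Dana     288             298

1367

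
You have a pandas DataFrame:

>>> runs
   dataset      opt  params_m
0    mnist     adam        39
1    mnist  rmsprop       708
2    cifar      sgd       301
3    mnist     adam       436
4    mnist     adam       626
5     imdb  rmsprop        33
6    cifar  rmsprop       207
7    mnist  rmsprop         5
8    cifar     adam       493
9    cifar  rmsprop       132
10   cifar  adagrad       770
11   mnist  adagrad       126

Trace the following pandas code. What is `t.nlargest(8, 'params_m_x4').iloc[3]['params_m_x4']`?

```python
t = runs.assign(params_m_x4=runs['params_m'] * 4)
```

1972

add column params_m_x4 = runs['params_m'] * 4:
   dataset      opt  params_m  params_m_x4
0    mnist     adam        39          156
1    mnist  rmsprop       708         2832
2    cifar      sgd       301         1204
3    mnist     adam       436         1744
4    mnist     adam       626         2504
5     imdb  rmsprop        33          132
6    cifar  rmsprop       207          828
7    mnist  rmsprop         5           20
8    cifar     adam       493         1972
9    cifar  rmsprop       132          528
10   cifar  adagrad       770         3080
11   mnist  adagrad       126          504
take 8 rows with largest params_m_x4:
   dataset      opt  params_m  params_m_x4
10   cifar  adagrad       770         3080
1    mnist  rmsprop       708         2832
4    mnist     adam       626         2504
8    cifar     adam       493         1972
3    mnist     adam       436         1744
2    cifar      sgd       301         1204
6    cifar  rmsprop       207          828
9    cifar  rmsprop       132          528
Finally, value at position 3, column 'params_m_x4' = 1972.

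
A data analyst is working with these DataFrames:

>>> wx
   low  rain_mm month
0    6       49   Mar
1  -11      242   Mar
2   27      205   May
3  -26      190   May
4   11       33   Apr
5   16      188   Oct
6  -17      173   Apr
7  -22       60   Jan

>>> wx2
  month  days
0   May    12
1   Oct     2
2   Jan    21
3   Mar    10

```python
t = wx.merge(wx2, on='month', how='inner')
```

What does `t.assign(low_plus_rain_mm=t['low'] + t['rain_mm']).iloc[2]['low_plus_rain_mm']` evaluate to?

merge on 'month' (how='inner') → 6 rows:
   low  rain_mm month  days
0    6       49   Mar    10
1  -11      242   Mar    10
2   27      205   May    12
3  -26      190   May    12
4   16      188   Oct     2
5  -22       60   Jan    21
add column low_plus_rain_mm = t['low'] + t['rain_mm']:
   low  rain_mm month  days  low_plus_rain_mm
0    6       49   Mar    10                55
1  -11      242   Mar    10               231
2   27      205   May    12               232
3  -26      190   May    12               164
4   16      188   Oct     2               204
5  -22       60   Jan    21                38
Reading off the value at position 2, column 'low_plus_rain_mm', we get 232.

232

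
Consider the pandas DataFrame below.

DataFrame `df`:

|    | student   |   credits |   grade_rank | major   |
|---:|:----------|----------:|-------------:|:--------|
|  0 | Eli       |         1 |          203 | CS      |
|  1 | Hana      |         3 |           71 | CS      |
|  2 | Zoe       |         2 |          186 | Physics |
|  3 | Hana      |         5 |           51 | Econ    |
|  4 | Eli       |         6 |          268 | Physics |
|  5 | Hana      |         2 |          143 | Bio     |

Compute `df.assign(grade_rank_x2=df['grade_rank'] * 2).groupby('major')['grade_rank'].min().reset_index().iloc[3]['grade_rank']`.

add column grade_rank_x2 = df['grade_rank'] * 2:
  student  credits  grade_rank    major  grade_rank_x2
0     Eli        1         203       CS            406
1    Hana        3          71       CS            142
2     Zoe        2         186  Physics            372
3    Hana        5          51     Econ            102
4     Eli        6         268  Physics            536
5    Hana        2         143      Bio            286
group by major, min of grade_rank:
major
Bio        143
CS          71
Econ        51
Physics    186
Name: grade_rank, dtype: int64
reset_index():
     major  grade_rank
0      Bio         143
1       CS          71
2     Econ          51
3  Physics         186
Taking the value at position 3, column 'grade_rank' gives 186.

186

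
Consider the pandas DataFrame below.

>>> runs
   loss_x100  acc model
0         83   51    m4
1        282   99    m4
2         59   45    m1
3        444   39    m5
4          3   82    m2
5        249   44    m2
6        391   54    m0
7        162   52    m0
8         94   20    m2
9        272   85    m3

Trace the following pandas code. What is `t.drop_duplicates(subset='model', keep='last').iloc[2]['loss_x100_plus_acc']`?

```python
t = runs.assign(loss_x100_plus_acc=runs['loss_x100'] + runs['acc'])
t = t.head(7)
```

483

add column loss_x100_plus_acc = runs['loss_x100'] + runs['acc']:
   loss_x100  acc model  loss_x100_plus_acc
0         83   51    m4                 134
1        282   99    m4                 381
2         59   45    m1                 104
3        444   39    m5                 483
4          3   82    m2                  85
5        249   44    m2                 293
6        391   54    m0                 445
7        162   52    m0                 214
8         94   20    m2                 114
9        272   85    m3                 357
take first 7 rows:
   loss_x100  acc model  loss_x100_plus_acc
0         83   51    m4                 134
1        282   99    m4                 381
2         59   45    m1                 104
3        444   39    m5                 483
4          3   82    m2                  85
5        249   44    m2                 293
6        391   54    m0                 445
drop duplicate model (keep=last):
   loss_x100  acc model  loss_x100_plus_acc
1        282   99    m4                 381
2         59   45    m1                 104
3        444   39    m5                 483
5        249   44    m2                 293
6        391   54    m0                 445
So iloc[2]['loss_x100_plus_acc'] = 483.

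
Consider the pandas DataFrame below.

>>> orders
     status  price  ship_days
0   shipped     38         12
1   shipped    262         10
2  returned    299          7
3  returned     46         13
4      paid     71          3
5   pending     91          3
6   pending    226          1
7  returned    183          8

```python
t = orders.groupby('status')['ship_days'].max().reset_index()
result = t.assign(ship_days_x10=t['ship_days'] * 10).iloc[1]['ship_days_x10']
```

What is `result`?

30

group by status, max of ship_days:
status
paid         3
pending      3
returned    13
shipped     12
Name: ship_days, dtype: int64
reset_index():
     status  ship_days
0      paid          3
1   pending          3
2  returned         13
3   shipped         12
add column ship_days_x10 = t['ship_days'] * 10:
     status  ship_days  ship_days_x10
0      paid          3             30
1   pending          3             30
2  returned         13            130
3   shipped         12            120
So iloc[1]['ship_days_x10'] = 30.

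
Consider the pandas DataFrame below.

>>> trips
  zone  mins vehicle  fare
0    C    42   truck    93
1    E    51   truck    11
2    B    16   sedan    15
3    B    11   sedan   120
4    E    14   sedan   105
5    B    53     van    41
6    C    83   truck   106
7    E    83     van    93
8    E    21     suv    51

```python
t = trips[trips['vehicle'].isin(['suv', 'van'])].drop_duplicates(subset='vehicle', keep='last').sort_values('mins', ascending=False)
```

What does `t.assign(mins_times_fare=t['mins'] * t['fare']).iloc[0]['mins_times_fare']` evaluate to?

7719

filter rows where vehicle in ['suv', 'van']:
  zone  mins vehicle  fare
5    B    53     van    41
7    E    83     van    93
8    E    21     suv    51
drop duplicate vehicle (keep=last):
  zone  mins vehicle  fare
7    E    83     van    93
8    E    21     suv    51
sort by mins descending:
  zone  mins vehicle  fare
7    E    83     van    93
8    E    21     suv    51
add column mins_times_fare = t['mins'] * t['fare']:
  zone  mins vehicle  fare  mins_times_fare
7    E    83     van    93             7719
8    E    21     suv    51             1071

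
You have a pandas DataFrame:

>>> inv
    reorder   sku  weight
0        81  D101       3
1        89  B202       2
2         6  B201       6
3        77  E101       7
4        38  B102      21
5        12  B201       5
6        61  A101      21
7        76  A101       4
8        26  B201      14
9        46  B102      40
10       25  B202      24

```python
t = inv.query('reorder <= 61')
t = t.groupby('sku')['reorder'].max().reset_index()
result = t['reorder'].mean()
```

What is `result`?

filter rows where reorder <= 61:
    reorder   sku  weight
2         6  B201       6
4        38  B102      21
5        12  B201       5
6        61  A101      21
8        26  B201      14
9        46  B102      40
10       25  B202      24
group by sku, max of reorder:
sku
A101    61
B102    46
B201    26
B202    25
Name: reorder, dtype: int64
reset_index():
    sku  reorder
0  A101       61
1  B102       46
2  B201       26
3  B202       25
Finally, mean of column 'reorder' = 39.5.

39.5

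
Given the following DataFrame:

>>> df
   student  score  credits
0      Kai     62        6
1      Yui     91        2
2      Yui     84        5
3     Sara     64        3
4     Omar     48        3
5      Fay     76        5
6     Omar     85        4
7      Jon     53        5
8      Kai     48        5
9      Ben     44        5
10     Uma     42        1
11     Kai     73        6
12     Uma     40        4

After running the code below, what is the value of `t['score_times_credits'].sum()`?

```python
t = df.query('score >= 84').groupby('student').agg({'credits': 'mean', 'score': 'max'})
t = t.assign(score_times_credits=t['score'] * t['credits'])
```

filter rows where score >= 84:
  student  score  credits
1     Yui     91        2
2     Yui     84        5
6    Omar     85        4
group by student: mean(credits), max(score):
         credits  score
student                
Omar         4.0     85
Yui          3.5     91
add column score_times_credits = t['score'] * t['credits']:
         credits  score  score_times_credits
student                                     
Omar         4.0     85                340.0
Yui          3.5     91                318.5

658.5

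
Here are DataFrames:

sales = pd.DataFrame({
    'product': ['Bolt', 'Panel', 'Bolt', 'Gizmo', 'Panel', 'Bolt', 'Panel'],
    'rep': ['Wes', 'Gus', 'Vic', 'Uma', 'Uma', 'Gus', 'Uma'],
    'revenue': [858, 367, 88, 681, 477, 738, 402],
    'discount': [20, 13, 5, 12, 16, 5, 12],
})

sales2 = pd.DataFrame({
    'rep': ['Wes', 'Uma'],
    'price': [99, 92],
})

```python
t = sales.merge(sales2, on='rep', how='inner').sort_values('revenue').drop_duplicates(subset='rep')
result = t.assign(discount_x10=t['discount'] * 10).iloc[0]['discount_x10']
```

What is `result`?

120

merge on 'rep' (how='inner') → 4 rows:
  product  rep  revenue  discount  price
0    Bolt  Wes      858        20     99
1   Gizmo  Uma      681        12     92
2   Panel  Uma      477        16     92
3   Panel  Uma      402        12     92
sort by revenue:
  product  rep  revenue  discount  price
3   Panel  Uma      402        12     92
2   Panel  Uma      477        16     92
1   Gizmo  Uma      681        12     92
0    Bolt  Wes      858        20     99
drop duplicate rep (keep=first):
  product  rep  revenue  discount  price
3   Panel  Uma      402        12     92
0    Bolt  Wes      858        20     99
add column discount_x10 = t['discount'] * 10:
  product  rep  revenue  discount  price  discount_x10
3   Panel  Uma      402        12     92           120
0    Bolt  Wes      858        20     99           200
Reading off the value at position 0, column 'discount_x10', we get 120.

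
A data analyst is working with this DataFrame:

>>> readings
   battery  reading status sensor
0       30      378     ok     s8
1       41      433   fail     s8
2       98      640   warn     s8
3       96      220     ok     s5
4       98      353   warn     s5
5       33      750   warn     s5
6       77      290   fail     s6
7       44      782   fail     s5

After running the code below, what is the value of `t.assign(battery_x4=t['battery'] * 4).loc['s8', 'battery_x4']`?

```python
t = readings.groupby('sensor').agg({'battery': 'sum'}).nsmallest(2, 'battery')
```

group by sensor, sum of battery:
        battery
sensor         
s5          271
s6           77
s8          169
take 2 rows with smallest battery:
        battery
sensor         
s6           77
s8          169
add column battery_x4 = t['battery'] * 4:
        battery  battery_x4
sensor                     
s6           77         308
s8          169         676
Reading off the value at row 's8', column 'battery_x4', we get 676.

676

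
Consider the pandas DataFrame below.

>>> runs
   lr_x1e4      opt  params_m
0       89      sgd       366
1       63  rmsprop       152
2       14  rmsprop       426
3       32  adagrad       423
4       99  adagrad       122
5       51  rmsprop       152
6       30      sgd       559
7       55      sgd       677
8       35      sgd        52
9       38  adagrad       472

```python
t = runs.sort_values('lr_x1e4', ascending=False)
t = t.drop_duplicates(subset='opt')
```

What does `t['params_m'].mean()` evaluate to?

sort by lr_x1e4 descending:
   lr_x1e4      opt  params_m
4       99  adagrad       122
0       89      sgd       366
1       63  rmsprop       152
7       55      sgd       677
5       51  rmsprop       152
9       38  adagrad       472
8       35      sgd        52
3       32  adagrad       423
6       30      sgd       559
2       14  rmsprop       426
drop duplicate opt (keep=first):
   lr_x1e4      opt  params_m
4       99  adagrad       122
0       89      sgd       366
1       63  rmsprop       152
Then the mean of column 'params_m': 213.333333333

213.333333333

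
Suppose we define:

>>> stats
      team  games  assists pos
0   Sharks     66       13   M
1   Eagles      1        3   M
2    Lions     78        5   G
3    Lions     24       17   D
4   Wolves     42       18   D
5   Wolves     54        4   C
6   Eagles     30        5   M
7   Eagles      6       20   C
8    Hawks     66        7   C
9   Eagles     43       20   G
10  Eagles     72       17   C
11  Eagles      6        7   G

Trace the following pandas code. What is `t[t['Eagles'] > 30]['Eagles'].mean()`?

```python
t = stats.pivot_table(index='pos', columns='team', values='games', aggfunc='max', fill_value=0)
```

57.5

pivot: rows=pos, cols=team, max(games):
team  Eagles  Hawks  Lions  Sharks  Wolves
pos                                       
C         72     66      0       0      54
D          0      0     24       0      42
G         43      0     78       0       0
M         30      0      0      66       0
filter rows where Eagles > 30:
team  Eagles  Hawks  Lions  Sharks  Wolves
pos                                       
C         72     66      0       0      54
G         43      0     78       0       0
mean of column 'Eagles' → 57.5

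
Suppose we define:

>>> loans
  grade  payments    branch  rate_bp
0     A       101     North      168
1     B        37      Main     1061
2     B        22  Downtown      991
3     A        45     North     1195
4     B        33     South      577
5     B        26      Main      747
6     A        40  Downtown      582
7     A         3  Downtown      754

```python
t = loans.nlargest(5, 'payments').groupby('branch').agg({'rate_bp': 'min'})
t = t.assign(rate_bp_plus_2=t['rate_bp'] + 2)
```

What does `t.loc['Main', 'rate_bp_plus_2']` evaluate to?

take 5 rows with largest payments:
  grade  payments    branch  rate_bp
0     A       101     North      168
3     A        45     North     1195
6     A        40  Downtown      582
1     B        37      Main     1061
4     B        33     South      577
group by branch, min of rate_bp:
          rate_bp
branch           
Downtown      582
Main         1061
North         168
South         577
add column rate_bp_plus_2 = t['rate_bp'] + 2:
          rate_bp  rate_bp_plus_2
branch                           
Downtown      582             584
Main         1061            1063
North         168             170
South         577             579

1063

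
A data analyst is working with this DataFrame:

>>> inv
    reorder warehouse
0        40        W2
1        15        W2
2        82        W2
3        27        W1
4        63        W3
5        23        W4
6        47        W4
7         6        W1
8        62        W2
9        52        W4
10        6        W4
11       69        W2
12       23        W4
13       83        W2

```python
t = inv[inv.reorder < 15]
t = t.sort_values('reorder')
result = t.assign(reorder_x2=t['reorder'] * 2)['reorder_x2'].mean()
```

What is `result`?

filter rows where reorder < 15:
    reorder warehouse
7         6        W1
10        6        W4
sort by reorder:
    reorder warehouse
7         6        W1
10        6        W4
add column reorder_x2 = t['reorder'] * 2:
    reorder warehouse  reorder_x2
7         6        W1          12
10        6        W4          12
Reading off the mean of column 'reorder_x2', we get 12.0.

12.0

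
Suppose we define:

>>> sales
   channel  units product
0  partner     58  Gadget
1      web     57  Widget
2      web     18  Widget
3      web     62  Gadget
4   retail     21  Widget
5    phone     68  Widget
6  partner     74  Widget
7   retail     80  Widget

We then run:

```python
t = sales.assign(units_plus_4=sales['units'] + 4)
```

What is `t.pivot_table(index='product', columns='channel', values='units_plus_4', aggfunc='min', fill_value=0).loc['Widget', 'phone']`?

add column units_plus_4 = sales['units'] + 4:
   channel  units product  units_plus_4
0  partner     58  Gadget            62
1      web     57  Widget            61
2      web     18  Widget            22
3      web     62  Gadget            66
4   retail     21  Widget            25
5    phone     68  Widget            72
6  partner     74  Widget            78
7   retail     80  Widget            84
pivot: rows=product, cols=channel, min(units_plus_4):
channel  partner  phone  retail  web
product                             
Gadget        62      0       0   66
Widget        78     72      25   22

72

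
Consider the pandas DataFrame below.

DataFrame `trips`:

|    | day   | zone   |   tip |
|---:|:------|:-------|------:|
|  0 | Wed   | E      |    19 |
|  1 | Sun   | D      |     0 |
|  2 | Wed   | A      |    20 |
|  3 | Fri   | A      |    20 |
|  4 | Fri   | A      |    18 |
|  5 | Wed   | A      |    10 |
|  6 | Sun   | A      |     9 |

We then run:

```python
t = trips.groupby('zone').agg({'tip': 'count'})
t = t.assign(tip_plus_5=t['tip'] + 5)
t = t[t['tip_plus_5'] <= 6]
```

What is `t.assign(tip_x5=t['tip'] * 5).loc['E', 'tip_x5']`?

group by zone, count of tip:
      tip
zone     
A       5
D       1
E       1
add column tip_plus_5 = t['tip'] + 5:
      tip  tip_plus_5
zone                 
A       5          10
D       1           6
E       1           6
filter rows where tip_plus_5 <= 6:
      tip  tip_plus_5
zone                 
D       1           6
E       1           6
add column tip_x5 = t['tip'] * 5:
      tip  tip_plus_5  tip_x5
zone                         
D       1           6       5
E       1           6       5
Finally, value at row 'E', column 'tip_x5' = 5.

5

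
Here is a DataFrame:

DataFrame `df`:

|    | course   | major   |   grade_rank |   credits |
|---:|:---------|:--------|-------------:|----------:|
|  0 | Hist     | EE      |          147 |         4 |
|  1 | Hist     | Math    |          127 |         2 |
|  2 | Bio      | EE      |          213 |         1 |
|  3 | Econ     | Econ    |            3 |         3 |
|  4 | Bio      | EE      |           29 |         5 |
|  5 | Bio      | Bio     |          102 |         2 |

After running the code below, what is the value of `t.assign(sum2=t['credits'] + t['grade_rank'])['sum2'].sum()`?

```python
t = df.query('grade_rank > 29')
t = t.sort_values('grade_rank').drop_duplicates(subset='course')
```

filter rows where grade_rank > 29:
  course major  grade_rank  credits
0   Hist    EE         147        4
1   Hist  Math         127        2
2    Bio    EE         213        1
5    Bio   Bio         102        2
sort by grade_rank:
  course major  grade_rank  credits
5    Bio   Bio         102        2
1   Hist  Math         127        2
0   Hist    EE         147        4
2    Bio    EE         213        1
drop duplicate course (keep=first):
  course major  grade_rank  credits
5    Bio   Bio         102        2
1   Hist  Math         127        2
add column sum2 = t['credits'] + t['grade_rank']:
  course major  grade_rank  credits  sum2
5    Bio   Bio         102        2   104
1   Hist  Math         127        2   129
Finally, sum of column 'sum2' = 233.

233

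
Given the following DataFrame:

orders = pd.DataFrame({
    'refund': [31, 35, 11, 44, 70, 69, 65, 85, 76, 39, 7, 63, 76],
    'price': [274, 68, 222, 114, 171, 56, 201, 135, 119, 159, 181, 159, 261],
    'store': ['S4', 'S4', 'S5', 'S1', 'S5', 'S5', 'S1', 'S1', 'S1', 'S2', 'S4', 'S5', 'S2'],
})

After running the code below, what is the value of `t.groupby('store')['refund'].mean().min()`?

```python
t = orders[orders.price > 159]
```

19.0

filter rows where price > 159:
    refund  price store
0       31    274    S4
2       11    222    S5
4       70    171    S5
6       65    201    S1
10       7    181    S4
12      76    261    S2
group by store, mean of refund:
store
S1    65.0
S2    76.0
S4    19.0
S5    40.5
Name: refund, dtype: float64
So min() = 19.0.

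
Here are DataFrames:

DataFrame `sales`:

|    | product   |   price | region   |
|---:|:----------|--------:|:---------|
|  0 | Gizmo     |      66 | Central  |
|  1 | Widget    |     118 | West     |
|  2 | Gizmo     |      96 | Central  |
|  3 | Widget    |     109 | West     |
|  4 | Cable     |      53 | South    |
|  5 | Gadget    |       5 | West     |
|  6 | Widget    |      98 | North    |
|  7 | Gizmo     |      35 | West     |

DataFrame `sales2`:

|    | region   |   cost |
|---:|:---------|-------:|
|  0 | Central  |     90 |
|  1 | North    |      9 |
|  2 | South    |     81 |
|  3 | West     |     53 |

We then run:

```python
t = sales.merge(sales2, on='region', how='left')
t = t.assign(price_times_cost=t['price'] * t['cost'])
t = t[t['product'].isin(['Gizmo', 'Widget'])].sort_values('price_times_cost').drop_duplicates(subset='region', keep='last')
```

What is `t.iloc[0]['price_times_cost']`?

merge on 'region' (how='left') → 8 rows:
  product  price   region  cost
0   Gizmo     66  Central    90
1  Widget    118     West    53
2   Gizmo     96  Central    90
3  Widget    109     West    53
4   Cable     53    South    81
5  Gadget      5     West    53
6  Widget     98    North     9
7   Gizmo     35     West    53
add column price_times_cost = t['price'] * t['cost']:
  product  price   region  cost  price_times_cost
0   Gizmo     66  Central    90              5940
1  Widget    118     West    53              6254
2   Gizmo     96  Central    90              8640
3  Widget    109     West    53              5777
4   Cable     53    South    81              4293
5  Gadget      5     West    53               265
6  Widget     98    North     9               882
7   Gizmo     35     West    53              1855
filter rows where product in ['Gizmo', 'Widget']:
  product  price   region  cost  price_times_cost
0   Gizmo     66  Central    90              5940
1  Widget    118     West    53              6254
2   Gizmo     96  Central    90              8640
3  Widget    109     West    53              5777
6  Widget     98    North     9               882
7   Gizmo     35     West    53              1855
sort by price_times_cost:
  product  price   region  cost  price_times_cost
6  Widget     98    North     9               882
7   Gizmo     35     West    53              1855
3  Widget    109     West    53              5777
0   Gizmo     66  Central    90              5940
1  Widget    118     West    53              6254
2   Gizmo     96  Central    90              8640
drop duplicate region (keep=last):
  product  price   region  cost  price_times_cost
6  Widget     98    North     9               882
1  Widget    118     West    53              6254
2   Gizmo     96  Central    90              8640

882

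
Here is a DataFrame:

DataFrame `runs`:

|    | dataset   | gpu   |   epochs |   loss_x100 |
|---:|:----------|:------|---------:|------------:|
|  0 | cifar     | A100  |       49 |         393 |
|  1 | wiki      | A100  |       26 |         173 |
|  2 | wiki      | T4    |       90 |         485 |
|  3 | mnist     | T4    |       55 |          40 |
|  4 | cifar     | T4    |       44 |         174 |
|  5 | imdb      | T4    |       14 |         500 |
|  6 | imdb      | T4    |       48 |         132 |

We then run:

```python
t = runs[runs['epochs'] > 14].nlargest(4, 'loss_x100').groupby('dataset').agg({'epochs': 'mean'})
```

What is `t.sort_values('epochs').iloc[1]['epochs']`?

filter rows where epochs > 14:
  dataset   gpu  epochs  loss_x100
0   cifar  A100      49        393
1    wiki  A100      26        173
2    wiki    T4      90        485
3   mnist    T4      55         40
4   cifar    T4      44        174
6    imdb    T4      48        132
take 4 rows with largest loss_x100:
  dataset   gpu  epochs  loss_x100
2    wiki    T4      90        485
0   cifar  A100      49        393
4   cifar    T4      44        174
1    wiki  A100      26        173
group by dataset, mean of epochs:
         epochs
dataset        
cifar      46.5
wiki       58.0
sort by epochs:
         epochs
dataset        
cifar      46.5
wiki       58.0
Hence 58.0.

58.0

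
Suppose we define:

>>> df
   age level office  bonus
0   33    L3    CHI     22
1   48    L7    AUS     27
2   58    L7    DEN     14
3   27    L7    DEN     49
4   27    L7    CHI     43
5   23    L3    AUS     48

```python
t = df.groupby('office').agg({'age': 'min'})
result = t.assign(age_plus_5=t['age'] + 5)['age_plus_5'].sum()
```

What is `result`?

92

group by office, min of age:
        age
office     
AUS      23
CHI      27
DEN      27
add column age_plus_5 = t['age'] + 5:
        age  age_plus_5
office                 
AUS      23          28
CHI      27          32
DEN      27          32
sum of column 'age_plus_5' → 92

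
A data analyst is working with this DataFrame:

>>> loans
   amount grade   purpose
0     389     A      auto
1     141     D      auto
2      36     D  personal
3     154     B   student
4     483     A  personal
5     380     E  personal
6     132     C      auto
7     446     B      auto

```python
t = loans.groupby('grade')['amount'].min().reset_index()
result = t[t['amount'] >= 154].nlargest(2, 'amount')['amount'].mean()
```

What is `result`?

group by grade, min of amount:
grade
A    389
B    154
C    132
D     36
E    380
Name: amount, dtype: int64
reset_index():
  grade  amount
0     A     389
1     B     154
2     C     132
3     D      36
4     E     380
filter rows where amount >= 154:
  grade  amount
0     A     389
1     B     154
4     E     380
take 2 rows with largest amount:
  grade  amount
0     A     389
4     E     380
So mean() = 384.5.

384.5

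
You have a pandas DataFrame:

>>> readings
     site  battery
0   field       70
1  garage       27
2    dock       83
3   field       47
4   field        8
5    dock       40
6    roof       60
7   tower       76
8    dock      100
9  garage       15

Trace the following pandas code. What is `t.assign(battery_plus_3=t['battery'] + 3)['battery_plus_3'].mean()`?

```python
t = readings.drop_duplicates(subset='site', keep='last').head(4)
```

drop duplicate site (keep=last):
     site  battery
4   field        8
6    roof       60
7   tower       76
8    dock      100
9  garage       15
take first 4 rows:
    site  battery
4  field        8
6   roof       60
7  tower       76
8   dock      100
add column battery_plus_3 = t['battery'] + 3:
    site  battery  battery_plus_3
4  field        8              11
6   roof       60              63
7  tower       76              79
8   dock      100             103

64.0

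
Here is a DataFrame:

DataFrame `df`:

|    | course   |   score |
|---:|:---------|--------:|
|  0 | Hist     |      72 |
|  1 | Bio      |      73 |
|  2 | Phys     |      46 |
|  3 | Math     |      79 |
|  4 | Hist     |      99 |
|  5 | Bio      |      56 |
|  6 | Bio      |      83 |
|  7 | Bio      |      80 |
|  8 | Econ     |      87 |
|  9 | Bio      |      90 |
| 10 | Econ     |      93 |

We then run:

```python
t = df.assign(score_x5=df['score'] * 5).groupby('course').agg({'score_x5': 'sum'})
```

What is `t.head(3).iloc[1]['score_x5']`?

900

add column score_x5 = df['score'] * 5:
   course  score  score_x5
0    Hist     72       360
1     Bio     73       365
2    Phys     46       230
3    Math     79       395
4    Hist     99       495
5     Bio     56       280
6     Bio     83       415
7     Bio     80       400
8    Econ     87       435
9     Bio     90       450
10   Econ     93       465
group by course, sum of score_x5:
        score_x5
course          
Bio         1910
Econ         900
Hist         855
Math         395
Phys         230
take first 3 rows:
        score_x5
course          
Bio         1910
Econ         900
Hist         855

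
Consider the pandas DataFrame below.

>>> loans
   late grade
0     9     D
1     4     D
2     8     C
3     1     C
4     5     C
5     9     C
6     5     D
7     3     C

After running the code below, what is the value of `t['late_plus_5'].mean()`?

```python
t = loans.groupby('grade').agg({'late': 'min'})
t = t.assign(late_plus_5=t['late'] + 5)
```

group by grade, min of late:
       late
grade      
C         1
D         4
add column late_plus_5 = t['late'] + 5:
       late  late_plus_5
grade                   
C         1            6
D         4            9

7.5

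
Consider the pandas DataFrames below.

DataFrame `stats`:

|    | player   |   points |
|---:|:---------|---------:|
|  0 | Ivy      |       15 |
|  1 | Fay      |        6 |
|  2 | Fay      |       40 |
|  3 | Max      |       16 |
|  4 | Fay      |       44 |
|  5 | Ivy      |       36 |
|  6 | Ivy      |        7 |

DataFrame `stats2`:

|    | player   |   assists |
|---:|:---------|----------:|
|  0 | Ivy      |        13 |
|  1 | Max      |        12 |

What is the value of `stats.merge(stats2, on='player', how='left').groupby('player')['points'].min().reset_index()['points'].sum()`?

29

merge on 'player' (how='left') → 7 rows:
  player  points  assists
0    Ivy      15     13.0
1    Fay       6      NaN
2    Fay      40      NaN
3    Max      16     12.0
4    Fay      44      NaN
5    Ivy      36     13.0
6    Ivy       7     13.0
group by player, min of points:
player
Fay     6
Ivy     7
Max    16
Name: points, dtype: int64
reset_index():
  player  points
0    Fay       6
1    Ivy       7
2    Max      16
Taking the sum of column 'points' gives 29.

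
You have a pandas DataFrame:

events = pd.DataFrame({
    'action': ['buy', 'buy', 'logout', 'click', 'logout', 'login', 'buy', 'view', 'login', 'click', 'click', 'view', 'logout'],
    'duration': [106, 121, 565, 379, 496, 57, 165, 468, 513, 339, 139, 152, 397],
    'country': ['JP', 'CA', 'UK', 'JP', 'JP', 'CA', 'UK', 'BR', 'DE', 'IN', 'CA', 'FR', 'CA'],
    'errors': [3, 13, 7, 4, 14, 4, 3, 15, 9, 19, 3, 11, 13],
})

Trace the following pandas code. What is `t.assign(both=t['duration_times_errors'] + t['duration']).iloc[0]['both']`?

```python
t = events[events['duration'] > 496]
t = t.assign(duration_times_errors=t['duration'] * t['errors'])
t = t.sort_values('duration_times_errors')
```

filter rows where duration > 496:
   action  duration country  errors
2  logout       565      UK       7
8   login       513      DE       9
add column duration_times_errors = t['duration'] * t['errors']:
   action  duration country  errors  duration_times_errors
2  logout       565      UK       7                   3955
8   login       513      DE       9                   4617
sort by duration_times_errors:
   action  duration country  errors  duration_times_errors
2  logout       565      UK       7                   3955
8   login       513      DE       9                   4617
add column both = t['duration_times_errors'] + t['duration']:
   action  duration country  errors  duration_times_errors  both
2  logout       565      UK       7                   3955  4520
8   login       513      DE       9                   4617  5130

4520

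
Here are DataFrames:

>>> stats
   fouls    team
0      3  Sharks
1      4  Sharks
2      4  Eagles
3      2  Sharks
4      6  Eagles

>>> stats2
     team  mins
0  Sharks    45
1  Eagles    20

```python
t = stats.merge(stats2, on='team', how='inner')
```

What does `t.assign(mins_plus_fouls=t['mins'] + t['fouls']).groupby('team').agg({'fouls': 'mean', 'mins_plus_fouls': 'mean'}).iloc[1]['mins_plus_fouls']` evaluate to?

merge on 'team' (how='inner') → 5 rows:
   fouls    team  mins
0      3  Sharks    45
1      4  Sharks    45
2      4  Eagles    20
3      2  Sharks    45
4      6  Eagles    20
add column mins_plus_fouls = t['mins'] + t['fouls']:
   fouls    team  mins  mins_plus_fouls
0      3  Sharks    45               48
1      4  Sharks    45               49
2      4  Eagles    20               24
3      2  Sharks    45               47
4      6  Eagles    20               26
group by team: mean(fouls), mean(mins_plus_fouls):
        fouls  mins_plus_fouls
team                          
Eagles    5.0             25.0
Sharks    3.0             48.0
Then the value at position 1, column 'mins_plus_fouls': 48.0

48.0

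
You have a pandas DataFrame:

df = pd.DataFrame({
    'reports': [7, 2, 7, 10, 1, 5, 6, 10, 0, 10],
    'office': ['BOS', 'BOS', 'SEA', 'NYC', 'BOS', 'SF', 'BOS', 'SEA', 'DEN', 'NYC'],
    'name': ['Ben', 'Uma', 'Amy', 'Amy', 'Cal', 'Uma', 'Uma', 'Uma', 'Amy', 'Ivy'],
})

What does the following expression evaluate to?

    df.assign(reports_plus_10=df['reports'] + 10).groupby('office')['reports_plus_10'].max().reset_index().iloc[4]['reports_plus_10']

15

add column reports_plus_10 = df['reports'] + 10:
   reports office name  reports_plus_10
0        7    BOS  Ben               17
1        2    BOS  Uma               12
2        7    SEA  Amy               17
3       10    NYC  Amy               20
4        1    BOS  Cal               11
5        5     SF  Uma               15
6        6    BOS  Uma               16
7       10    SEA  Uma               20
8        0    DEN  Amy               10
9       10    NYC  Ivy               20
group by office, max of reports_plus_10:
office
BOS    17
DEN    10
NYC    20
SEA    20
SF     15
Name: reports_plus_10, dtype: int64
reset_index():
  office  reports_plus_10
0    BOS               17
1    DEN               10
2    NYC               20
3    SEA               20
4     SF               15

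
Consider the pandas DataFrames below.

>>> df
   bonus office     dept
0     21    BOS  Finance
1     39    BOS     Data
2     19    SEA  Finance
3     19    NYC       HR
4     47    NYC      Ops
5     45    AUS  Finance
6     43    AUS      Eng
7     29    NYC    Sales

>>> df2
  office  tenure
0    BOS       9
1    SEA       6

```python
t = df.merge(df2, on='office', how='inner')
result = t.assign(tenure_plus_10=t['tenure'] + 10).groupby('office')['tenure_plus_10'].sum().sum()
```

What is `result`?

54

merge on 'office' (how='inner') → 3 rows:
   bonus office     dept  tenure
0     21    BOS  Finance       9
1     39    BOS     Data       9
2     19    SEA  Finance       6
add column tenure_plus_10 = t['tenure'] + 10:
   bonus office     dept  tenure  tenure_plus_10
0     21    BOS  Finance       9              19
1     39    BOS     Data       9              19
2     19    SEA  Finance       6              16
group by office, sum of tenure_plus_10:
office
BOS    38
SEA    16
Name: tenure_plus_10, dtype: int64
So sum() = 54.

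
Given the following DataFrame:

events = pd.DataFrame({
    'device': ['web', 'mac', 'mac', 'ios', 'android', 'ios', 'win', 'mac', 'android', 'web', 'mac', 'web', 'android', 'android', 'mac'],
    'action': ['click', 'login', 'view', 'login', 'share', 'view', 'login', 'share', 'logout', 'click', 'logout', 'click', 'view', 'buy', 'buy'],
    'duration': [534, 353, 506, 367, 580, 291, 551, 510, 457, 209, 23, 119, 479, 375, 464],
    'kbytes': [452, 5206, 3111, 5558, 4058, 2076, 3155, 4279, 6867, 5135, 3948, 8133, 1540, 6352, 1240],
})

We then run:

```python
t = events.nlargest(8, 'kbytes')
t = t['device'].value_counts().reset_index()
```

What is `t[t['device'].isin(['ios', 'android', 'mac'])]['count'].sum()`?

6

take 8 rows with largest kbytes:
     device  action  duration  kbytes
11      web   click       119    8133
8   android  logout       457    6867
13  android     buy       375    6352
3       ios   login       367    5558
1       mac   login       353    5206
9       web   click       209    5135
7       mac   share       510    4279
4   android   share       580    4058
value_counts of device:
device
android    3
web        2
mac        2
ios        1
Name: count, dtype: int64
reset_index():
    device  count
0  android      3
1      web      2
2      mac      2
3      ios      1
filter rows where device in ['ios', 'android', 'mac']:
    device  count
0  android      3
2      mac      2
3      ios      1
Hence 6.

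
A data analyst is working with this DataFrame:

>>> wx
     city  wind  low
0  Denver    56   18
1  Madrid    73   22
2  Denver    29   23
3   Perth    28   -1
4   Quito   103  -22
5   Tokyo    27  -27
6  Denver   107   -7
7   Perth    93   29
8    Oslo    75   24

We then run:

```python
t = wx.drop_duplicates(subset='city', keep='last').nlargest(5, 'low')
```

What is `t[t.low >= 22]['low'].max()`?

drop duplicate city (keep=last):
     city  wind  low
1  Madrid    73   22
4   Quito   103  -22
5   Tokyo    27  -27
6  Denver   107   -7
7   Perth    93   29
8    Oslo    75   24
take 5 rows with largest low:
     city  wind  low
7   Perth    93   29
8    Oslo    75   24
1  Madrid    73   22
6  Denver   107   -7
4   Quito   103  -22
filter rows where low >= 22:
     city  wind  low
7   Perth    93   29
8    Oslo    75   24
1  Madrid    73   22

29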